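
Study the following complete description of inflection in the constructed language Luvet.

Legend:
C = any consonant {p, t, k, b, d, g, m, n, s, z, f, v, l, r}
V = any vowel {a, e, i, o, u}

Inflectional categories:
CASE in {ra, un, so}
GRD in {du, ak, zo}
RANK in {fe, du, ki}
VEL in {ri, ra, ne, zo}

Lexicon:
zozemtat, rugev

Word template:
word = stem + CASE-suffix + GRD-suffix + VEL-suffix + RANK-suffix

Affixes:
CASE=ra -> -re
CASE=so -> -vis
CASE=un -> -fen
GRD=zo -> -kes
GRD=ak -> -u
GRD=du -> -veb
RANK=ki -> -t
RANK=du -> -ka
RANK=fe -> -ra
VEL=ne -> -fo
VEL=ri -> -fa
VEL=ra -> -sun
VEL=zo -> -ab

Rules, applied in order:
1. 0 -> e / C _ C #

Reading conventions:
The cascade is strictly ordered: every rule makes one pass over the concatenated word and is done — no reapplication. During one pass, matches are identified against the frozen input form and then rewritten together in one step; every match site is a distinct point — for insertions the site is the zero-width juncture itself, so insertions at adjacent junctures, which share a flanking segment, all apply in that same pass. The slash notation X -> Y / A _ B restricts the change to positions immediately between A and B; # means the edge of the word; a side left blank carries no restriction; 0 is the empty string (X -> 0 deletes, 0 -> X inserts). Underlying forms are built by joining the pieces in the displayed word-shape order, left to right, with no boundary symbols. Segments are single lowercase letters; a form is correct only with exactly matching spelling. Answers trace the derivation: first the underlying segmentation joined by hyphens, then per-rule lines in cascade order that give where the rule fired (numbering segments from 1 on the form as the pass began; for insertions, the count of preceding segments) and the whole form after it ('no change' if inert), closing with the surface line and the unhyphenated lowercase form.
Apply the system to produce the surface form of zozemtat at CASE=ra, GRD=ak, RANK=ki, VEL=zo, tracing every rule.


underlying: zozemtat-re-u-ab-t
1. 0 -> e / C _ C #: inserts after position(s) 13: zozemtatreuabet
surface: zozemtatreuabet


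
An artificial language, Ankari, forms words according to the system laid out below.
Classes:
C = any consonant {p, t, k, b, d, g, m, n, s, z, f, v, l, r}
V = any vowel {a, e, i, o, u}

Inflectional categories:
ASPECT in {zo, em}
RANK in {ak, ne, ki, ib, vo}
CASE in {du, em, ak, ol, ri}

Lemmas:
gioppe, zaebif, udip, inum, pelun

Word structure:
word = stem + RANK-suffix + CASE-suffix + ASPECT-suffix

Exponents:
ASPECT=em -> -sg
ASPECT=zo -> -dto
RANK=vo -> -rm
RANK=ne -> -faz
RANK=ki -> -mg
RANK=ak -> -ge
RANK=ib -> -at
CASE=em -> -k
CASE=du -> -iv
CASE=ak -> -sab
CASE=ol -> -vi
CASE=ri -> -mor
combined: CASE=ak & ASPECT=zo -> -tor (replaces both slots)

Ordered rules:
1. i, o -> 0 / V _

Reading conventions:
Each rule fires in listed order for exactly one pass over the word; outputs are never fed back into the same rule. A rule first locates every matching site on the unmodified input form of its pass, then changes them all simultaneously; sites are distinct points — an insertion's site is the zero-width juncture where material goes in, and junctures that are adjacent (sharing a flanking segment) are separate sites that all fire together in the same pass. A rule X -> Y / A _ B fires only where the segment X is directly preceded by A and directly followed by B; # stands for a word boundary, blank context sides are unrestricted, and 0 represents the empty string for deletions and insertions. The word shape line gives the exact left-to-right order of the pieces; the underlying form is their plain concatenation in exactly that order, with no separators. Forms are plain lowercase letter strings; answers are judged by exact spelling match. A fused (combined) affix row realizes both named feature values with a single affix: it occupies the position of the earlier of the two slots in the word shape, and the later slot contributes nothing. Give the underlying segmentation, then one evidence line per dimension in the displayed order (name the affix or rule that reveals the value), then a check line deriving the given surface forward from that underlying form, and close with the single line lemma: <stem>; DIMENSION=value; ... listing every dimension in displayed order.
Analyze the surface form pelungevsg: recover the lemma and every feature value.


underlying: pelun-ge-iv-sg
ASPECT=em - signalled by the affix -sg
RANK=ak - signalled by the affix -ge
CASE=du - signalled by the affix -iv
check: pelungeivsg -> pelungevsg
lemma: pelun; ASPECT=em; RANK=ak; CASE=du


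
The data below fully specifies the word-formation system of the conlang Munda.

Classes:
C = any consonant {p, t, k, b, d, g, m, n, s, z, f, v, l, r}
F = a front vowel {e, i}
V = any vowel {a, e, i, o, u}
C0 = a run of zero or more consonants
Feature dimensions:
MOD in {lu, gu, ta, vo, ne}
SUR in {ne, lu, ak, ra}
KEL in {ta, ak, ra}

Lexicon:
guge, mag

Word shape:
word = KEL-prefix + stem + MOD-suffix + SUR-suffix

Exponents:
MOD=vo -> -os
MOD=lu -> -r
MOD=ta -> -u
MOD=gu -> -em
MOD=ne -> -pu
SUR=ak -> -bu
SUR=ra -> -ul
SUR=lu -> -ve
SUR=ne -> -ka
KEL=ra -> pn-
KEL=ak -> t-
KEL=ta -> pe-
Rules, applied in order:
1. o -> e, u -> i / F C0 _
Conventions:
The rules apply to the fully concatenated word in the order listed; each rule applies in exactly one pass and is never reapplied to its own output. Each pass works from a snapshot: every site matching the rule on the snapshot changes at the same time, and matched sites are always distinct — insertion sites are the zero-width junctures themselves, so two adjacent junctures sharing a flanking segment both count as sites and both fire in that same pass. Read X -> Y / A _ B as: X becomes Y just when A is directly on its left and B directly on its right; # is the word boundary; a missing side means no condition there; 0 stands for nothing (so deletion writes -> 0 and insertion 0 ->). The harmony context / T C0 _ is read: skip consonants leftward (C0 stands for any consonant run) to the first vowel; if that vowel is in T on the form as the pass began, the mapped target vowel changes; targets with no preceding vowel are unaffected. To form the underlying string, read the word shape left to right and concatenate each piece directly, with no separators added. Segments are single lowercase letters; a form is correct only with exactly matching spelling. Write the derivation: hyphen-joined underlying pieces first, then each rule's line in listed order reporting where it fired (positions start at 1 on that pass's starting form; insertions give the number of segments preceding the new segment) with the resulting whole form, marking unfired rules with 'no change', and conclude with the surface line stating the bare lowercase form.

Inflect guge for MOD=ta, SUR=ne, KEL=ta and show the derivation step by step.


underlying: pe-guge-u-ka
1. o -> e, u -> i / F C0 _: fires at position(s) 4, 7: pegigeika
surface: pegigeika


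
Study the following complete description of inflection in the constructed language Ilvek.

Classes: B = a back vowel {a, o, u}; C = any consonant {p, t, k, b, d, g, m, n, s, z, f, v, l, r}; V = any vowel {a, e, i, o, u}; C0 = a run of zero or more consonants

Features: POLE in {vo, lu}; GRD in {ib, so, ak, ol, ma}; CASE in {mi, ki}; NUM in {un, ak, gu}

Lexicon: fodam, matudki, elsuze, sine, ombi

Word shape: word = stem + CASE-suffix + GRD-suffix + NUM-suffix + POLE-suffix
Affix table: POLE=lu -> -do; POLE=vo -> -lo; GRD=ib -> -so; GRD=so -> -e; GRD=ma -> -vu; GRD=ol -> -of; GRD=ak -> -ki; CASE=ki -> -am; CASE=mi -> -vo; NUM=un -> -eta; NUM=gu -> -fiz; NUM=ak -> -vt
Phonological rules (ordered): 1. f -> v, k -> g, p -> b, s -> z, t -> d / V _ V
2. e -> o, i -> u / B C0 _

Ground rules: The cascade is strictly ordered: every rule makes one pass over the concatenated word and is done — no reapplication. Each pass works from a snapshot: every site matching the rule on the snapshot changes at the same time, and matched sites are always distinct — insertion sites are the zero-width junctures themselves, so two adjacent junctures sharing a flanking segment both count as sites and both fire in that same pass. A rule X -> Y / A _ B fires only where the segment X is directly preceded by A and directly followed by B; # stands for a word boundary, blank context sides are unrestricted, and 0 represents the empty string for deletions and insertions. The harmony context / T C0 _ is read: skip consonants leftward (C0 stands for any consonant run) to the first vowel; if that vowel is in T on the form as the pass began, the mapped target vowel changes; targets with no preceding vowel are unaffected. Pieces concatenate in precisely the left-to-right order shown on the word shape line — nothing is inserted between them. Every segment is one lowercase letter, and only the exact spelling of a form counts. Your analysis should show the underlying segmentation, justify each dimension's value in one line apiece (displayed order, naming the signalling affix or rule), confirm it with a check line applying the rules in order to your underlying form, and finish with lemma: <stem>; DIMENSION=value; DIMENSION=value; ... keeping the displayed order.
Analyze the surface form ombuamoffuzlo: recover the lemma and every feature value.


underlying: ombi-am-of-fiz-lo
POLE=vo - signalled by the affix -lo
GRD=ol - signalled by the affix -of
CASE=ki - signalled by the affix -am
NUM=gu - signalled by the affix -fiz
check: ombiamoffizlo -> ombiamoffizlo -> ombuamoffuzlo
lemma: ombi; POLE=vo; GRD=ol; CASE=ki; NUM=gu


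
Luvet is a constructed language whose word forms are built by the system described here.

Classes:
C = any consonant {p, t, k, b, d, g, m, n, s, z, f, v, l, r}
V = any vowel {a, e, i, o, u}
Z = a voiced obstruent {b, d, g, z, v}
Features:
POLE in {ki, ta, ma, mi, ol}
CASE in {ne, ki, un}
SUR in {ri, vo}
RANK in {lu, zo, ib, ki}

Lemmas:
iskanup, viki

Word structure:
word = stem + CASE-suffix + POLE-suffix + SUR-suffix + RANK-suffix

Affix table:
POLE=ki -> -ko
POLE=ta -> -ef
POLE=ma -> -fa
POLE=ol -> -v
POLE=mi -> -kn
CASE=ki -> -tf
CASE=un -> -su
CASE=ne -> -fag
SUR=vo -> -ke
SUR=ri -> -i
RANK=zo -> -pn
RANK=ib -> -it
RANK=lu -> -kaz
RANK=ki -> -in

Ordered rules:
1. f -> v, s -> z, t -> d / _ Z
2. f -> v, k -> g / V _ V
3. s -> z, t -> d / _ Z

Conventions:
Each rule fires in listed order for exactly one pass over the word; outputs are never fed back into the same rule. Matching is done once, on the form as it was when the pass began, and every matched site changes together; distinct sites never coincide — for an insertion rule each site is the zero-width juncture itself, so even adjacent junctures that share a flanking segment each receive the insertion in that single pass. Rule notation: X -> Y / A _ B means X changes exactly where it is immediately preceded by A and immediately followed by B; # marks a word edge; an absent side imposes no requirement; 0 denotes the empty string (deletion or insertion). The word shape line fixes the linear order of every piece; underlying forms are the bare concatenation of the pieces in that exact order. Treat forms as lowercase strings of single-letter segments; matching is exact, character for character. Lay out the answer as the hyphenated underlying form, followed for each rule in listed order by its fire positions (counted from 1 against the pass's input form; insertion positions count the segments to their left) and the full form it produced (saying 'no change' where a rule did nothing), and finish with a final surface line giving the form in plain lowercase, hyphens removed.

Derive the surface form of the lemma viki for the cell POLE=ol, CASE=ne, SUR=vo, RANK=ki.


underlying: viki-fag-v-ke-in
1. f -> v, s -> z, t -> d / _ Z: no change
2. f -> v, k -> g / V _ V: fires at position(s) 3, 5: vigivagvkein
3. s -> z, t -> d / _ Z: no change
surface: vigivagvkein


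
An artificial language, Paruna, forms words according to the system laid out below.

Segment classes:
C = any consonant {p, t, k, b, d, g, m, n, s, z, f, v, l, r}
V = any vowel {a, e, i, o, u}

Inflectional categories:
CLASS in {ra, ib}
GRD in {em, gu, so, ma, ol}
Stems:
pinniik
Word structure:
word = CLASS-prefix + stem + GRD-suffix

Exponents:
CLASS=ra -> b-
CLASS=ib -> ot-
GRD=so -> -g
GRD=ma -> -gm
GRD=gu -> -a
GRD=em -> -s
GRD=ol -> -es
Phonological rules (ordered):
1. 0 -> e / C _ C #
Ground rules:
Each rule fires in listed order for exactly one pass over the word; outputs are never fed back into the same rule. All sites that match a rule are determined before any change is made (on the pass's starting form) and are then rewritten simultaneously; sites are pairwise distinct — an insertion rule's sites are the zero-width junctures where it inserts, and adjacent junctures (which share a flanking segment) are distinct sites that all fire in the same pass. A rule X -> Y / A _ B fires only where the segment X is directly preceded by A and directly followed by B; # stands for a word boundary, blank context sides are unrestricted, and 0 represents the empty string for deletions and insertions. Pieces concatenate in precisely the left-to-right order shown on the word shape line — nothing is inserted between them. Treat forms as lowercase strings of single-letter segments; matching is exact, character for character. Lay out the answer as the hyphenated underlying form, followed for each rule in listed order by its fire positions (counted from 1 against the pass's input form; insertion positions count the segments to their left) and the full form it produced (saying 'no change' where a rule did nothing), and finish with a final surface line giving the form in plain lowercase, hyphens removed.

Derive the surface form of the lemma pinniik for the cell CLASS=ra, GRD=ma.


underlying: b-pinniik-gm
1. 0 -> e / C _ C #: inserts after position(s) 9: bpinniikgem
surface: bpinniikgem


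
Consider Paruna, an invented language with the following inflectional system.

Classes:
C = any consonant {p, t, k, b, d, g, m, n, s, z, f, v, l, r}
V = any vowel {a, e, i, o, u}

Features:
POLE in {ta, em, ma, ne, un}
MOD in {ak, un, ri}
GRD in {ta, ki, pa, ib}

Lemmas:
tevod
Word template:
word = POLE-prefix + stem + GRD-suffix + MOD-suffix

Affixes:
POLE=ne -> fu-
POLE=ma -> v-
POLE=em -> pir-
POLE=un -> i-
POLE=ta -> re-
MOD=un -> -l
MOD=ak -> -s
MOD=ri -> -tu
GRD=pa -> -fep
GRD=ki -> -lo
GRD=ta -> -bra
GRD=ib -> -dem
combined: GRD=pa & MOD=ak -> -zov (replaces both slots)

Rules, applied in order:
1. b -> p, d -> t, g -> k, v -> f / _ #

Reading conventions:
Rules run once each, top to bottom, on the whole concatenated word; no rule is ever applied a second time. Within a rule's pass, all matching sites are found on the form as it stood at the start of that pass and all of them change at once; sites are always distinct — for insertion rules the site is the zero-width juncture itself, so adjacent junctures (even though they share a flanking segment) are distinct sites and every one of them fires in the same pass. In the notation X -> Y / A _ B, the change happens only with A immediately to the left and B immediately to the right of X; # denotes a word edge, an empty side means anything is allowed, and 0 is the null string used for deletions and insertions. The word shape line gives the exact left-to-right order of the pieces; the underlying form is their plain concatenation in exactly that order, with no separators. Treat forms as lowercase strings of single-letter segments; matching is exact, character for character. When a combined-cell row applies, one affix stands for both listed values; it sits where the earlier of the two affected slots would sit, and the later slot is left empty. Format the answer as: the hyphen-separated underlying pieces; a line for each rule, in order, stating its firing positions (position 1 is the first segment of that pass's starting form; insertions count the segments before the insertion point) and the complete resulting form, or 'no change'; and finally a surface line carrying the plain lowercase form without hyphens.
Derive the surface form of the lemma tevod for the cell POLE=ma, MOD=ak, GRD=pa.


underlying: v-tevod-zov
1. b -> p, d -> t, g -> k, v -> f / _ #: fires at position(s) 9: vtevodzof
surface: vtevodzof


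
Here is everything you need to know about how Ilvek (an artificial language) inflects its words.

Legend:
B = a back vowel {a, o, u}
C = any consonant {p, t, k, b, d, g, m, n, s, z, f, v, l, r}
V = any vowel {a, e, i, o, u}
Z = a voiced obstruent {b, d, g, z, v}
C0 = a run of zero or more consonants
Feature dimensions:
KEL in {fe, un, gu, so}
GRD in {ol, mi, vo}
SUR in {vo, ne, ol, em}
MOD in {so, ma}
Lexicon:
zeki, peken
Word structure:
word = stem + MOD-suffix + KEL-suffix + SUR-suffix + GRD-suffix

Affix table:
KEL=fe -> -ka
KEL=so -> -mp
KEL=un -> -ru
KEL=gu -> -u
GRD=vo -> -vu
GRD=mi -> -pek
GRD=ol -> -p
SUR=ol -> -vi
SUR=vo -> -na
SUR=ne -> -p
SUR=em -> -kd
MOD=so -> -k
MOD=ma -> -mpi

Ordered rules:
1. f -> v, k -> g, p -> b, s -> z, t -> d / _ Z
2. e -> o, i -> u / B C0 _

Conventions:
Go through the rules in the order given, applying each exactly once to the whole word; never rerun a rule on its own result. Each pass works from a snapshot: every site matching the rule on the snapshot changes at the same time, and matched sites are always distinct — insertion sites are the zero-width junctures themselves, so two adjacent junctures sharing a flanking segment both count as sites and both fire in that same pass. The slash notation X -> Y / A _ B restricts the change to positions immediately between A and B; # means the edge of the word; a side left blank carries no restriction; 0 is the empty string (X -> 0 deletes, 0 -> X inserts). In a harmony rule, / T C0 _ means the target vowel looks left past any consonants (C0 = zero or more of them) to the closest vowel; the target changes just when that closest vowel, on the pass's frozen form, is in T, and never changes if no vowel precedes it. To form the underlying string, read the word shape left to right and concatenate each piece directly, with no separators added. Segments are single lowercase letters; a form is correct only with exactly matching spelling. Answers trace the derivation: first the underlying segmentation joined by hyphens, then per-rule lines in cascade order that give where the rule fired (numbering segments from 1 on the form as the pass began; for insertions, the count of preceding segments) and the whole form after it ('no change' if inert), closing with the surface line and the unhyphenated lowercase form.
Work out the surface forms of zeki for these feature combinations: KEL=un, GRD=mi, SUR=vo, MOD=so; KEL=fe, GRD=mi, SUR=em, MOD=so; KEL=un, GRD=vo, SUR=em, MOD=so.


cell KEL=un, GRD=mi, SUR=vo, MOD=so:
underlying: zeki-k-ru-na-pek
1. f -> v, k -> g, p -> b, s -> z, t -> d / _ Z: no change
2. e -> o, i -> u / B C0 _: fires at position(s) 11: zekikrunapok
surface: zekikrunapok

cell KEL=fe, GRD=mi, SUR=em, MOD=so:
underlying: zeki-k-ka-kd-pek
1. f -> v, k -> g, p -> b, s -> z, t -> d / _ Z: fires at position(s) 8: zekikkagdpek
2. e -> o, i -> u / B C0 _: fires at position(s) 11: zekikkagdpok
surface: zekikkagdpok

cell KEL=un, GRD=vo, SUR=em, MOD=so:
underlying: zeki-k-ru-kd-vu
1. f -> v, k -> g, p -> b, s -> z, t -> d / _ Z: fires at position(s) 8: zekikrugdvu
2. e -> o, i -> u / B C0 _: no change
surface: zekikrugdvu


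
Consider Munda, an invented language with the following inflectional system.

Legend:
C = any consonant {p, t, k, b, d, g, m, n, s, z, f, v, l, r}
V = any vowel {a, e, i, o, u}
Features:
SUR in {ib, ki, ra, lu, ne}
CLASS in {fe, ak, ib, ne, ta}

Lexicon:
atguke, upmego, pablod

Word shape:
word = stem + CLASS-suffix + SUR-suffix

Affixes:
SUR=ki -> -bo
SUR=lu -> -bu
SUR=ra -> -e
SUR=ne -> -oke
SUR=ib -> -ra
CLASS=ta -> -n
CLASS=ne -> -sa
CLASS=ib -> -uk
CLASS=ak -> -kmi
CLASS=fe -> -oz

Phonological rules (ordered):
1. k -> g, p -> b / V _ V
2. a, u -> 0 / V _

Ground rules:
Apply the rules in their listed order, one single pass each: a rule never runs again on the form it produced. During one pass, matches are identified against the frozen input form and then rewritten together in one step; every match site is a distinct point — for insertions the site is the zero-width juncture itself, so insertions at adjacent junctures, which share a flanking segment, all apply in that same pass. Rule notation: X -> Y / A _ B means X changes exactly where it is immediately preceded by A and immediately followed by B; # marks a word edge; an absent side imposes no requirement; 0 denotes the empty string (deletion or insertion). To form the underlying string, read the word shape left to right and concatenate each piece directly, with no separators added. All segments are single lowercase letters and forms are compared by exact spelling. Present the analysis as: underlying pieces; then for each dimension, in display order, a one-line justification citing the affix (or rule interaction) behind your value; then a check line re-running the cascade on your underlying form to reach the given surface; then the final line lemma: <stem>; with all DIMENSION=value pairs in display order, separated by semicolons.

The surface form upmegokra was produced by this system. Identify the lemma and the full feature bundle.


underlying: upmego-uk-ra
SUR=ib - signalled by the affix -ra
CLASS=ib - signalled by the affix -uk
check: upmegoukra -> upmegoukra -> upmegokra
lemma: upmego; SUR=ib; CLASS=ib


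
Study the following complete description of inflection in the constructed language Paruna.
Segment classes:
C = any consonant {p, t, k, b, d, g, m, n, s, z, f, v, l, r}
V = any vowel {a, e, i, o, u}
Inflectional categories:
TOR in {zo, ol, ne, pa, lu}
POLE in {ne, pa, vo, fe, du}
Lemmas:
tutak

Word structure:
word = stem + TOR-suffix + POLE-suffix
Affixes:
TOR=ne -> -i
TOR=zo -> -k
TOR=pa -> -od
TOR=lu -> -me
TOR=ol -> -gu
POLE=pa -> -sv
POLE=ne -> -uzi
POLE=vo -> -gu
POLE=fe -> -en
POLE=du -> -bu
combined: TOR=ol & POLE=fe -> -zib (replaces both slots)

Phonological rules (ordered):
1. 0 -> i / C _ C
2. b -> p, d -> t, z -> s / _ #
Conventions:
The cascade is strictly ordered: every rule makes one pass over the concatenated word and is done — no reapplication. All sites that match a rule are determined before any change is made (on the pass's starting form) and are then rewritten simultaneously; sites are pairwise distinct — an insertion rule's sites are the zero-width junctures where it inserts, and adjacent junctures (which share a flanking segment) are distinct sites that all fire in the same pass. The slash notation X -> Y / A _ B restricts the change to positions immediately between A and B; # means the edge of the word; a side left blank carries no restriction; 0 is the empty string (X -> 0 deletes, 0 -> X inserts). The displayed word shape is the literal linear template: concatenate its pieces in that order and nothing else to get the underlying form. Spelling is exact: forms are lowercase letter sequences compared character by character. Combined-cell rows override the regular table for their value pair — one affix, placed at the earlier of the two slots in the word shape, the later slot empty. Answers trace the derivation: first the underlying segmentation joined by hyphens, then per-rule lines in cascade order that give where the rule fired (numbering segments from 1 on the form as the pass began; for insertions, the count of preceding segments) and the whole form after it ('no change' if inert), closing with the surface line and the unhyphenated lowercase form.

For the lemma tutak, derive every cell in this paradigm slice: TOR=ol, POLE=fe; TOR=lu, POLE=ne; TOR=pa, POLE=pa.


cell TOR=ol, POLE=fe:
underlying: tutak-zib
1. 0 -> i / C _ C: inserts after position(s) 5: tutakizib
2. b -> p, d -> t, z -> s / _ #: fires at position(s) 9: tutakizip
surface: tutakizip

cell TOR=lu, POLE=ne:
underlying: tutak-me-uzi
1. 0 -> i / C _ C: inserts after position(s) 5: tutakimeuzi
2. b -> p, d -> t, z -> s / _ #: no change
surface: tutakimeuzi

cell TOR=pa, POLE=pa:
underlying: tutak-od-sv
1. 0 -> i / C _ C: inserts after position(s) 7, 8: tutakodisiv
2. b -> p, d -> t, z -> s / _ #: no change
surface: tutakodisiv


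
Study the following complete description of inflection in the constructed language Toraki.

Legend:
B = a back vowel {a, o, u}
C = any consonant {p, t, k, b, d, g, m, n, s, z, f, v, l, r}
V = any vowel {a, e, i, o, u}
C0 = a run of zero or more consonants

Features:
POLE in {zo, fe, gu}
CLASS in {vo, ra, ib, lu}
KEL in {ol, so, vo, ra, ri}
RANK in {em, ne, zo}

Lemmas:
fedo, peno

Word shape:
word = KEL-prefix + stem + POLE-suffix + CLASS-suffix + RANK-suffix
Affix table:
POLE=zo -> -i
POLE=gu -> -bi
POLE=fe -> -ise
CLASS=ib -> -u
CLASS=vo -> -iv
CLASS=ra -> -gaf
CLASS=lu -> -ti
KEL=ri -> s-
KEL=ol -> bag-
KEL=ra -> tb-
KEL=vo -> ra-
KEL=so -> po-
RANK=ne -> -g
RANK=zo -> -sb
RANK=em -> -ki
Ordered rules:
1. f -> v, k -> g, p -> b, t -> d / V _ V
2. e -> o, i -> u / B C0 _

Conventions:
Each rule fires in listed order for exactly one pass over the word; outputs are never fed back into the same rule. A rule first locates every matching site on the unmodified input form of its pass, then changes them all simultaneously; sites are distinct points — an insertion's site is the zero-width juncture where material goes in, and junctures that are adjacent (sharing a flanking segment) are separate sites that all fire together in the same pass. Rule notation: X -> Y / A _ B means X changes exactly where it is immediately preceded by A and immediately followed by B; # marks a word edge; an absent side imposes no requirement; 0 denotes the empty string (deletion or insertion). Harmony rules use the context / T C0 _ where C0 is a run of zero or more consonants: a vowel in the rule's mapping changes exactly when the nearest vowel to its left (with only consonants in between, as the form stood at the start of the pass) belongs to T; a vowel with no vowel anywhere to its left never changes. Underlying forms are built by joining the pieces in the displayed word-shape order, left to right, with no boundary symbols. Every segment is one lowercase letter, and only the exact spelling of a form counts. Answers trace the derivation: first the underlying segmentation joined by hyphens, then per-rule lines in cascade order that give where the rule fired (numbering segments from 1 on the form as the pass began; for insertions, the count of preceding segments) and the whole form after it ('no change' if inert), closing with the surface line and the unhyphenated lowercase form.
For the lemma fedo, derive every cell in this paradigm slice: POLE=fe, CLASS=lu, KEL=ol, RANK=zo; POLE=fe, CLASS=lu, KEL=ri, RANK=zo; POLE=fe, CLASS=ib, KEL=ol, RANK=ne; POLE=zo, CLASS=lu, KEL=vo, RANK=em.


cell POLE=fe, CLASS=lu, KEL=ol, RANK=zo:
underlying: bag-fedo-ise-ti-sb
1. f -> v, k -> g, p -> b, t -> d / V _ V: fires at position(s) 11: bagfedoisedisb
2. e -> o, i -> u / B C0 _: fires at position(s) 5, 8: bagfodousedisb
surface: bagfodousedisb

cell POLE=fe, CLASS=lu, KEL=ri, RANK=zo:
underlying: s-fedo-ise-ti-sb
1. f -> v, k -> g, p -> b, t -> d / V _ V: fires at position(s) 9: sfedoisedisb
2. e -> o, i -> u / B C0 _: fires at position(s) 6: sfedousedisb
surface: sfedousedisb

cell POLE=fe, CLASS=ib, KEL=ol, RANK=ne:
underlying: bag-fedo-ise-u-g
1. f -> v, k -> g, p -> b, t -> d / V _ V: no change
2. e -> o, i -> u / B C0 _: fires at position(s) 5, 8: bagfodouseug
surface: bagfodouseug

cell POLE=zo, CLASS=lu, KEL=vo, RANK=em:
underlying: ra-fedo-i-ti-ki
1. f -> v, k -> g, p -> b, t -> d / V _ V: fires at position(s) 3, 8, 10: ravedoidigi
2. e -> o, i -> u / B C0 _: fires at position(s) 4, 7: ravodoudigi
surface: ravodoudigi


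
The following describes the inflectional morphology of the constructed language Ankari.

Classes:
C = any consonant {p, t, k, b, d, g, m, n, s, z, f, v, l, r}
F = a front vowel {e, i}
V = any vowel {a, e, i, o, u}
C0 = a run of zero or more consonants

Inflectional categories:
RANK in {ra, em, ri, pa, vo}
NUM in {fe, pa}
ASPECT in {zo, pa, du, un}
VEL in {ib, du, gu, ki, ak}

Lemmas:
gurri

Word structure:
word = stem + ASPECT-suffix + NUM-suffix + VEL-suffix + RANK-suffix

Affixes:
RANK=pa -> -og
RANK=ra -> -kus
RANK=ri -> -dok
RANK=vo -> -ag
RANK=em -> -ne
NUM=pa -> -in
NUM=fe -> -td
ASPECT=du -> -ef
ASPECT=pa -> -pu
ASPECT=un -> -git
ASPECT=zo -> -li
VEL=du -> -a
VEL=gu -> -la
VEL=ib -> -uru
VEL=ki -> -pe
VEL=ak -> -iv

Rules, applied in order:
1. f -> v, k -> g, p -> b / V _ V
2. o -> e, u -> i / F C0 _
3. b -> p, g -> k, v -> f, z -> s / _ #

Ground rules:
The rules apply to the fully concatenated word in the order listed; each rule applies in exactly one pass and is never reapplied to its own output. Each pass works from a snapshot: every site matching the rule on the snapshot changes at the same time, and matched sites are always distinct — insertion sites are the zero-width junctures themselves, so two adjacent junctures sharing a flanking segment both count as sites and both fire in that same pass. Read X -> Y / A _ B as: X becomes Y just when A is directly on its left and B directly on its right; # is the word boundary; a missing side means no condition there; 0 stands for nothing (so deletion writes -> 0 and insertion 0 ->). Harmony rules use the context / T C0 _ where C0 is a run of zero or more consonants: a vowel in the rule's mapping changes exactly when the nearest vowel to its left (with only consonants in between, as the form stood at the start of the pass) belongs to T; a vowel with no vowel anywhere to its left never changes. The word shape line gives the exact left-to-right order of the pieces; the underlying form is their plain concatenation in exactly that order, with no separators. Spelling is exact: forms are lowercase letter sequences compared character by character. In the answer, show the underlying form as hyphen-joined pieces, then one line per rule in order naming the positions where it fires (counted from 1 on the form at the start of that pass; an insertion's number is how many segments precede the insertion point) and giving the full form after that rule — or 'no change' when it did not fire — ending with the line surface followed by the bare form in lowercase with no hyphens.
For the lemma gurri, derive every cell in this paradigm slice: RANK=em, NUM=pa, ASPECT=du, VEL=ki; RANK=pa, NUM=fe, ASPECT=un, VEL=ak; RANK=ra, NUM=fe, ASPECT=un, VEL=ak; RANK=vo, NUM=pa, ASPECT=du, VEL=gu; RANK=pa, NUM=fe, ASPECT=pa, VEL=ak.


cell RANK=em, NUM=pa, ASPECT=du, VEL=ki:
underlying: gurri-ef-in-pe-ne
1. f -> v, k -> g, p -> b / V _ V: fires at position(s) 7: gurrievinpene
2. o -> e, u -> i / F C0 _: no change
3. b -> p, g -> k, v -> f, z -> s / _ #: no change
surface: gurrievinpene

cell RANK=pa, NUM=fe, ASPECT=un, VEL=ak:
underlying: gurri-git-td-iv-og
1. f -> v, k -> g, p -> b / V _ V: no change
2. o -> e, u -> i / F C0 _: fires at position(s) 13: gurrigittdiveg
3. b -> p, g -> k, v -> f, z -> s / _ #: fires at position(s) 14: gurrigittdivek
surface: gurrigittdivek

cell RANK=ra, NUM=fe, ASPECT=un, VEL=ak:
underlying: gurri-git-td-iv-kus
1. f -> v, k -> g, p -> b / V _ V: no change
2. o -> e, u -> i / F C0 _: fires at position(s) 14: gurrigittdivkis
3. b -> p, g -> k, v -> f, z -> s / _ #: no change
surface: gurrigittdivkis

cell RANK=vo, NUM=pa, ASPECT=du, VEL=gu:
underlying: gurri-ef-in-la-ag
1. f -> v, k -> g, p -> b / V _ V: fires at position(s) 7: gurrievinlaag
2. o -> e, u -> i / F C0 _: no change
3. b -> p, g -> k, v -> f, z -> s / _ #: fires at position(s) 13: gurrievinlaak
surface: gurrievinlaak

cell RANK=pa, NUM=fe, ASPECT=pa, VEL=ak:
underlying: gurri-pu-td-iv-og
1. f -> v, k -> g, p -> b / V _ V: fires at position(s) 6: gurributdivog
2. o -> e, u -> i / F C0 _: fires at position(s) 7, 12: gurribitdiveg
3. b -> p, g -> k, v -> f, z -> s / _ #: fires at position(s) 13: gurribitdivek
surface: gurribitdivek


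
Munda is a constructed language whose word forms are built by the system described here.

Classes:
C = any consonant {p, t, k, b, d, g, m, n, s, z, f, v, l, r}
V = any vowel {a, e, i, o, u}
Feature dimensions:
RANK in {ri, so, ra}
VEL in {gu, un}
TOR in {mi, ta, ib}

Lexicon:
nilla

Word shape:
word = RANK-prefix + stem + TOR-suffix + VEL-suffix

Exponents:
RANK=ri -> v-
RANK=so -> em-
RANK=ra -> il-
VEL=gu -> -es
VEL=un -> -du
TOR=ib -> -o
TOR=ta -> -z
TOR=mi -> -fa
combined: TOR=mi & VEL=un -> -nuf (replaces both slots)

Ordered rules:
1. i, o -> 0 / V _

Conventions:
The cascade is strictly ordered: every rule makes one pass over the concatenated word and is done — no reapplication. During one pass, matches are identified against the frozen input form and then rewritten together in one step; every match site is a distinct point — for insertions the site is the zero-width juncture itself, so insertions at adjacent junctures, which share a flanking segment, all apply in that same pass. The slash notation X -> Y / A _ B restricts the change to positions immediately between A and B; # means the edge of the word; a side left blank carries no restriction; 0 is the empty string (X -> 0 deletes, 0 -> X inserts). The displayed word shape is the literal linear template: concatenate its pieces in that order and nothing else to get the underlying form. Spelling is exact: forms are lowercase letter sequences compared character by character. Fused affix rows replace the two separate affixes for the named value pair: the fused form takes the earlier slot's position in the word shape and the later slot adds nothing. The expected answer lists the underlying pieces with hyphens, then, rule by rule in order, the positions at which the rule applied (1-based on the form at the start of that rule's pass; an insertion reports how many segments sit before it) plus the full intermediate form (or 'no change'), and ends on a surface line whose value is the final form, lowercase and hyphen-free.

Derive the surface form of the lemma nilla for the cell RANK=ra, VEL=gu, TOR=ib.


underlying: il-nilla-o-es
1. i, o -> 0 / V _: fires at position(s) 8: ilnillaes
surface: ilnillaes


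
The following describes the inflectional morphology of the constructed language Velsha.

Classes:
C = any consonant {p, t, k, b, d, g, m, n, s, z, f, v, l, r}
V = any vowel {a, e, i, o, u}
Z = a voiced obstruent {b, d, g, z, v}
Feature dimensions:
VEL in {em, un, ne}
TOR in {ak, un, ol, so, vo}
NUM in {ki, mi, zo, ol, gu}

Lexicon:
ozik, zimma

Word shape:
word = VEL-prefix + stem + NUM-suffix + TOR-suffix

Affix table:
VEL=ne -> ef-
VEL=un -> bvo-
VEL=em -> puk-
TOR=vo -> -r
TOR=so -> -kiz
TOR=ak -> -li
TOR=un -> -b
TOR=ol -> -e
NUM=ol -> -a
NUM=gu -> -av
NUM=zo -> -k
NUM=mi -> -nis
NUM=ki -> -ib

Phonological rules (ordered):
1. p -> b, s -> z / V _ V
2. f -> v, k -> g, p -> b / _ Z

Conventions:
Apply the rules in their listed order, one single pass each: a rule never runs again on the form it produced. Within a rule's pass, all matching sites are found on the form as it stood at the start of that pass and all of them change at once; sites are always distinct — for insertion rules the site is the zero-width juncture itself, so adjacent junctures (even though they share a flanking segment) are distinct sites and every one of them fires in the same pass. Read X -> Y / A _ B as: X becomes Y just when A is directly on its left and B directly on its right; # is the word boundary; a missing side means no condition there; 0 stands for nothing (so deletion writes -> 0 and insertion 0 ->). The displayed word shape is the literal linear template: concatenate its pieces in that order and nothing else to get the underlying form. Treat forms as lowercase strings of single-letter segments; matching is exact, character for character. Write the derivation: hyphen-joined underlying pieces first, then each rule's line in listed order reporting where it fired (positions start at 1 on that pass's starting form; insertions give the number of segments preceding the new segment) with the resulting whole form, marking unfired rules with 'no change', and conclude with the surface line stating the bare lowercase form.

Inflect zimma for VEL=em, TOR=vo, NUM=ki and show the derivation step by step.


underlying: puk-zimma-ib-r
1. p -> b, s -> z / V _ V: no change
2. f -> v, k -> g, p -> b / _ Z: fires at position(s) 3: pugzimmaibr
surface: pugzimmaibr


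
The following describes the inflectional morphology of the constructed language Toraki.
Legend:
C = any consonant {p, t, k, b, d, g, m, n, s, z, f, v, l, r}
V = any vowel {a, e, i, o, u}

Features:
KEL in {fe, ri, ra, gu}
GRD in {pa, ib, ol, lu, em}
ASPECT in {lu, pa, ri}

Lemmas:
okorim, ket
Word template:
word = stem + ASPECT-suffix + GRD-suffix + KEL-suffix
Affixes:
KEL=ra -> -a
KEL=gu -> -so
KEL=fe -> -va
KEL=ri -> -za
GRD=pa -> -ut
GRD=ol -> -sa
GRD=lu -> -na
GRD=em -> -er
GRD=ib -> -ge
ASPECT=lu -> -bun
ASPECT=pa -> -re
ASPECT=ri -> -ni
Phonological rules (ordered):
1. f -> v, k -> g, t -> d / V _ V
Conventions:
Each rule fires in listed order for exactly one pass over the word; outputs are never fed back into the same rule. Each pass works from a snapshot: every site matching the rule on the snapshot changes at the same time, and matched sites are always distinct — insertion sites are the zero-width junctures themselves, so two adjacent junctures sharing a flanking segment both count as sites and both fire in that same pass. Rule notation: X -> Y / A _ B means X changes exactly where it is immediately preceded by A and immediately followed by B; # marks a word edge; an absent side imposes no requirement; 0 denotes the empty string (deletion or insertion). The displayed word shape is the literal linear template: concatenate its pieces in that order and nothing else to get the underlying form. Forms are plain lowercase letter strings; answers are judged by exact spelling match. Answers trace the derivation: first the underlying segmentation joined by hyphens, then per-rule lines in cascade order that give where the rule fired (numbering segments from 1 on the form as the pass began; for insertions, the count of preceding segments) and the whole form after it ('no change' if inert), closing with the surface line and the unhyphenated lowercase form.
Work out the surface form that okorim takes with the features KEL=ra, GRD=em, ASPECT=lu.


underlying: okorim-bun-er-a
1. f -> v, k -> g, t -> d / V _ V: fires at position(s) 2: ogorimbunera
surface: ogorimbunera


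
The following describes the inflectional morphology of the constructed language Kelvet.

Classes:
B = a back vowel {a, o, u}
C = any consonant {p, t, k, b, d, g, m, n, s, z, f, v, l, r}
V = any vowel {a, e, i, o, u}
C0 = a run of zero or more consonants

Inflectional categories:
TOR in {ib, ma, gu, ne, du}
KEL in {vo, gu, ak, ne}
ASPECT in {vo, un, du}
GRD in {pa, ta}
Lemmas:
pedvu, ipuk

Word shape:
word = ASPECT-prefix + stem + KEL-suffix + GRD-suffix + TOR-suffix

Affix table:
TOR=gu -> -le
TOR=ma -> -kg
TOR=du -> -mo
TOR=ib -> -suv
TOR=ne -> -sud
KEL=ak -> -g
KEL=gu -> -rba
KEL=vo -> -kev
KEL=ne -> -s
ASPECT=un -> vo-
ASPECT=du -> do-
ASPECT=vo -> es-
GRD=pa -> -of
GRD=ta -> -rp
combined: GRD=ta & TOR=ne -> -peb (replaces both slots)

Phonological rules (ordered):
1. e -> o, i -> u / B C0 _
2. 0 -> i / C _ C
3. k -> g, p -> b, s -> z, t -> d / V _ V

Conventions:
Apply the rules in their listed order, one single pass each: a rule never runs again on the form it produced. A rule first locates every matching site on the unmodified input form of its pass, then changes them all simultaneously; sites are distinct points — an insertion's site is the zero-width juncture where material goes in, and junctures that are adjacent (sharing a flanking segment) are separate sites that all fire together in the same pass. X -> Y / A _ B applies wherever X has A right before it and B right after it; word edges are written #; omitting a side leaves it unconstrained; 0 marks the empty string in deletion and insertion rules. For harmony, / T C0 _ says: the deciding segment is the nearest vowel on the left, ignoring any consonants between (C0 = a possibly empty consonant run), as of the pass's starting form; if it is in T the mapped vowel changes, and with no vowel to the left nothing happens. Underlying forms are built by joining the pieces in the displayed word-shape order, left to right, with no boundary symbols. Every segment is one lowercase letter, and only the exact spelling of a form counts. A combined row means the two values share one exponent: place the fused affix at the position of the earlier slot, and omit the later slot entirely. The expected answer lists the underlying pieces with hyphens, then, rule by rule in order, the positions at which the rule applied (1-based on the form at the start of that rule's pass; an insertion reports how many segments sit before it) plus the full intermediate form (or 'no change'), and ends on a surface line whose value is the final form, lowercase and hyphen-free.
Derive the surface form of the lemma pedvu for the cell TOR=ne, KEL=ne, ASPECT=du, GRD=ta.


underlying: do-pedvu-s-peb
1. e -> o, i -> u / B C0 _: fires at position(s) 4, 10: dopodvuspob
2. 0 -> i / C _ C: inserts after position(s) 5, 8: dopodivusipob
3. k -> g, p -> b, s -> z, t -> d / V _ V: fires at position(s) 3, 9, 11: dobodivuzibob
surface: dobodivuzibob
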